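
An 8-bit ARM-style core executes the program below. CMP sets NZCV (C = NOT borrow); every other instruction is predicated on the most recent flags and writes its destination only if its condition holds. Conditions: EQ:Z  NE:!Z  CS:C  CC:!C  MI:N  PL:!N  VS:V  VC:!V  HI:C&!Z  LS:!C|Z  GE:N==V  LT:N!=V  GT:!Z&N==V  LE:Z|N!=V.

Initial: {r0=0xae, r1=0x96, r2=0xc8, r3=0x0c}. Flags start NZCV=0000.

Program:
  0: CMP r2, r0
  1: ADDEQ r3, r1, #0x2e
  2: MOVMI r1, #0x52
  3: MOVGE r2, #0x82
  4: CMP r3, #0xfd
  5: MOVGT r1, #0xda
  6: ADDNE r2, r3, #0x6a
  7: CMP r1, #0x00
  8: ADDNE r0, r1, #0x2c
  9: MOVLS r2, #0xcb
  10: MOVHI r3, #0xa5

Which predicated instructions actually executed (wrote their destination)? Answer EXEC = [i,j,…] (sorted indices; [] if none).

0: ✓ CMP  NZCV=0010
1: · ADDEQ
2: · MOVMI
3: ✓ MOVGE  r2←0x82
4: ✓ CMP  NZCV=0000
5: ✓ MOVGT  r1←0xda
6: ✓ ADDNE  r2←0x76
7: ✓ CMP  NZCV=1010
8: ✓ ADDNE  r0←0x06
9: · MOVLS
10: ✓ MOVHI  r3←0xa5

EXEC = [3,5,6,8,10]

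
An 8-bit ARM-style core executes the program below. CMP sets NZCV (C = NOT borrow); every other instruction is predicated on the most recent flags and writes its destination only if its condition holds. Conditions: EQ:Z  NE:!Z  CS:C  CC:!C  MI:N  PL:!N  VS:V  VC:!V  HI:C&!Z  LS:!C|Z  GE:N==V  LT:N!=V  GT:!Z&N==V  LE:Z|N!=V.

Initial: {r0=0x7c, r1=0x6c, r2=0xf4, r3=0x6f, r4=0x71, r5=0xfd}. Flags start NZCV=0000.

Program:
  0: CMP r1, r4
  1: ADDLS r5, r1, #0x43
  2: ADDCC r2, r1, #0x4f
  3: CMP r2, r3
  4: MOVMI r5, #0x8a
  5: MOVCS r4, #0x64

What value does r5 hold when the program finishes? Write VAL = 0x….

VAL = 0xaf

0: ✓ CMP  NZCV=1000
1: ✓ ADDLS  r5←0xaf
2: ✓ ADDCC  r2←0xbb
3: ✓ CMP  NZCV=0011
4: · MOVMI
5: ✓ MOVCS  r4←0x64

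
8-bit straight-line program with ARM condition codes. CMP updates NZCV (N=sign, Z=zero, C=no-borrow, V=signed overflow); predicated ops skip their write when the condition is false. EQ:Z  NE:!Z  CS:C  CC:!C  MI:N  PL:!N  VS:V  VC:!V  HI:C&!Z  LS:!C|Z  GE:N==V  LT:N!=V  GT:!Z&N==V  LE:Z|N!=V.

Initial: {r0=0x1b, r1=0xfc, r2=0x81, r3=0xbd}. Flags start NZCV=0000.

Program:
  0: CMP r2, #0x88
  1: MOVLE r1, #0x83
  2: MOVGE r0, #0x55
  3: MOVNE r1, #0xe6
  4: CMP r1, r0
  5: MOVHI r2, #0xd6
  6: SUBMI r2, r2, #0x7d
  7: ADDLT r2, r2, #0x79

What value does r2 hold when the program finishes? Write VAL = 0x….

VAL = 0xd2

[0] flags=1000 → (cmp)
[1] flags=1000 LE?T → r1=0x83
[2] flags=1000 GE?F → skip
[3] flags=1000 NE?T → r1=0xe6
[4] flags=1010 → (cmp)
[5] flags=1010 HI?T → r2=0xd6
[6] flags=1010 MI?T → r2=0x59
[7] flags=1010 LT?T → r2=0xd2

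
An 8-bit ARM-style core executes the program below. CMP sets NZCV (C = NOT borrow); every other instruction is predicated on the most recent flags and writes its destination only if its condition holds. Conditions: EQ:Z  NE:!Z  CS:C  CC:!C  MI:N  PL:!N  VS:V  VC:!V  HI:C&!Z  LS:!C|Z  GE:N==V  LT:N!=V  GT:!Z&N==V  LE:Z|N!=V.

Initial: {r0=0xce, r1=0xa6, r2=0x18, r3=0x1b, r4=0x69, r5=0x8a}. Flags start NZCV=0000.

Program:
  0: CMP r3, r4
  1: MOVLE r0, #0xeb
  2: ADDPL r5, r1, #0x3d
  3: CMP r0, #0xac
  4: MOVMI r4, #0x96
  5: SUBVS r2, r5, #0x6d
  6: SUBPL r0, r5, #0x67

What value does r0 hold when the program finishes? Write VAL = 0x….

0: ✓ CMP  NZCV=1000
1: ✓ MOVLE  r0←0xeb
2: · ADDPL
3: ✓ CMP  NZCV=0010
4: · MOVMI
5: · SUBVS
6: ✓ SUBPL  r0←0x23

VAL = 0x23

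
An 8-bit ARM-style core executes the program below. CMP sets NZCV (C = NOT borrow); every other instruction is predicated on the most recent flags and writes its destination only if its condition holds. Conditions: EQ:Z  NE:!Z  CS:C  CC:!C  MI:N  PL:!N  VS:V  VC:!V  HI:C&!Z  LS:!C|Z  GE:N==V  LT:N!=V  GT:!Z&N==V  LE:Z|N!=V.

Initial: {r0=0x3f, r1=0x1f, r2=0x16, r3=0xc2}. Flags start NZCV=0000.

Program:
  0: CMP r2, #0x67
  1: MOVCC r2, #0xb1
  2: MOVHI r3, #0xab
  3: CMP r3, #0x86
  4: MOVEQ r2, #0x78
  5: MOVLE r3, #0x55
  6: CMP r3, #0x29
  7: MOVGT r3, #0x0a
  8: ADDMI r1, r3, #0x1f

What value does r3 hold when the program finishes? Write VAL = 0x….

0: ✓ CMP  NZCV=1000
1: ✓ MOVCC  r2←0xb1
2: · MOVHI
3: ✓ CMP  NZCV=0010
4: · MOVEQ
5: · MOVLE
6: ✓ CMP  NZCV=1010
7: · MOVGT
8: ✓ ADDMI  r1←0xe1

VAL = 0xc2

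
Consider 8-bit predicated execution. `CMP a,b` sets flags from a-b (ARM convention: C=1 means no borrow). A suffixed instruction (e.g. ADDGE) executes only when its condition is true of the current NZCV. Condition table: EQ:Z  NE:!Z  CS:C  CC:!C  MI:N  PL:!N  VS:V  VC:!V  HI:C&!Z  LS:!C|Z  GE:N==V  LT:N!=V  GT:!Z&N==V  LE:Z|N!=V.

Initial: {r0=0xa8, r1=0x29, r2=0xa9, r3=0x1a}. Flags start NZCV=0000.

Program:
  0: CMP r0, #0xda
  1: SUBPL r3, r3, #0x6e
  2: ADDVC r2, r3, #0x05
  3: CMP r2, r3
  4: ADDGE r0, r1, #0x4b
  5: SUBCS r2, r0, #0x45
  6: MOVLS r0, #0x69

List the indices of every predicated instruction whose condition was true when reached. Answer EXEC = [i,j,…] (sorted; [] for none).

0: ✓ CMP  NZCV=1000
1: · SUBPL
2: ✓ ADDVC  r2←0x1f
3: ✓ CMP  NZCV=0010
4: ✓ ADDGE  r0←0x74
5: ✓ SUBCS  r2←0x2f
6: · MOVLS

EXEC = [2,4,5]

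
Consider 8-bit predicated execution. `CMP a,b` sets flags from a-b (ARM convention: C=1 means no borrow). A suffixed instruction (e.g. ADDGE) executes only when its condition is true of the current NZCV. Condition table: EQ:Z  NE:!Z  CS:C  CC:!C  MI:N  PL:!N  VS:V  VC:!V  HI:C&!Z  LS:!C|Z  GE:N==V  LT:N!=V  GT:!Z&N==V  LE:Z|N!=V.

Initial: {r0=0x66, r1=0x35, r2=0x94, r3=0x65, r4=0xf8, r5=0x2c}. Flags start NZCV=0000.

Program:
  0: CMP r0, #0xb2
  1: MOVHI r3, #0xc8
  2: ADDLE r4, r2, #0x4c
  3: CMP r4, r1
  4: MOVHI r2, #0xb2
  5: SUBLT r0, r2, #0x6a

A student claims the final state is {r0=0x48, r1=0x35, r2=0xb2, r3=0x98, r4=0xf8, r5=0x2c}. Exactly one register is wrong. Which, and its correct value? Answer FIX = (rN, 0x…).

FIX = (r3, 0x65)

[0] flags=1001 → (cmp)
[1] flags=1001 HI?F → skip
[2] flags=1001 LE?F → skip
[3] flags=1010 → (cmp)
[4] flags=1010 HI?T → r2=0xb2
[5] flags=1010 LT?T → r0=0x48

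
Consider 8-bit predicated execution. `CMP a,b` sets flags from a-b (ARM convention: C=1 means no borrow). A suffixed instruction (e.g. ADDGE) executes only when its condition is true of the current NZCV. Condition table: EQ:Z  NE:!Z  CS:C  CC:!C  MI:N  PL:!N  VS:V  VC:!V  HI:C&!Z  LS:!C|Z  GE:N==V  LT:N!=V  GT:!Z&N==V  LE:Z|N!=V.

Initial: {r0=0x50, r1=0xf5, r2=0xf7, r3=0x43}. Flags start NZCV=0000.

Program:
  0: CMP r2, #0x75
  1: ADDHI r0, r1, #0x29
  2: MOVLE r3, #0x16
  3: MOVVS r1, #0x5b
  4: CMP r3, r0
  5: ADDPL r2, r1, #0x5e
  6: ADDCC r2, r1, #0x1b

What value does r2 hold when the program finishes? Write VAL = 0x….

[0] flags=1010 → (cmp)
[1] flags=1010 HI?T → r0=0x1e
[2] flags=1010 LE?T → r3=0x16
[3] flags=1010 VS?F → skip
[4] flags=1000 → (cmp)
[5] flags=1000 PL?F → skip
[6] flags=1000 CC?T → r2=0x10

VAL = 0x10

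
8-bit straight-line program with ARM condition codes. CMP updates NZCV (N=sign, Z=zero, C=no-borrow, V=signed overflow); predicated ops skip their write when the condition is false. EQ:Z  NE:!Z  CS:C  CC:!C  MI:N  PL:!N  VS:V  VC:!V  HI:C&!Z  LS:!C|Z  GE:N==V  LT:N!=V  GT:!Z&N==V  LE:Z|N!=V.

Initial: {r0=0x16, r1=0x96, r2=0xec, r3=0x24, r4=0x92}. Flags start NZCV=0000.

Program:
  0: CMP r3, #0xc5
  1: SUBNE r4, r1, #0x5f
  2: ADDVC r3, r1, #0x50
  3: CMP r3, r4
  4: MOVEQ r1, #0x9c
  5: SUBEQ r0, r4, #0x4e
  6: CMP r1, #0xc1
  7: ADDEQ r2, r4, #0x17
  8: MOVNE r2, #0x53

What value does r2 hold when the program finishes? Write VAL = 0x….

0: ✓ CMP  NZCV=0000
1: ✓ SUBNE  r4←0x37
2: ✓ ADDVC  r3←0xe6
3: ✓ CMP  NZCV=1010
4: · MOVEQ
5: · SUBEQ
6: ✓ CMP  NZCV=1000
7: · ADDEQ
8: ✓ MOVNE  r2←0x53

VAL = 0x53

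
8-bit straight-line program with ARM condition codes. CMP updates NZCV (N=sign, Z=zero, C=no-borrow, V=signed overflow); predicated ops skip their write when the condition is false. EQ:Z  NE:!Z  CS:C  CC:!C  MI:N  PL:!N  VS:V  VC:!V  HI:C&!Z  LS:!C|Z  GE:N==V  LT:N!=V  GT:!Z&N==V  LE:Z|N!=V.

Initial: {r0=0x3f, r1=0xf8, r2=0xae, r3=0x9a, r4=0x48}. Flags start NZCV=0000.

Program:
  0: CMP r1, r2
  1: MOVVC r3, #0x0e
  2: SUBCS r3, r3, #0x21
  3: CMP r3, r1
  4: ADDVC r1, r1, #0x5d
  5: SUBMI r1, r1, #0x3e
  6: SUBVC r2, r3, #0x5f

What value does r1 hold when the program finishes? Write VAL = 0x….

VAL = 0x17

0: ✓ CMP  NZCV=0010
1: ✓ MOVVC  r3←0x0e
2: ✓ SUBCS  r3←0xed
3: ✓ CMP  NZCV=1000
4: ✓ ADDVC  r1←0x55
5: ✓ SUBMI  r1←0x17
6: ✓ SUBVC  r2←0x8e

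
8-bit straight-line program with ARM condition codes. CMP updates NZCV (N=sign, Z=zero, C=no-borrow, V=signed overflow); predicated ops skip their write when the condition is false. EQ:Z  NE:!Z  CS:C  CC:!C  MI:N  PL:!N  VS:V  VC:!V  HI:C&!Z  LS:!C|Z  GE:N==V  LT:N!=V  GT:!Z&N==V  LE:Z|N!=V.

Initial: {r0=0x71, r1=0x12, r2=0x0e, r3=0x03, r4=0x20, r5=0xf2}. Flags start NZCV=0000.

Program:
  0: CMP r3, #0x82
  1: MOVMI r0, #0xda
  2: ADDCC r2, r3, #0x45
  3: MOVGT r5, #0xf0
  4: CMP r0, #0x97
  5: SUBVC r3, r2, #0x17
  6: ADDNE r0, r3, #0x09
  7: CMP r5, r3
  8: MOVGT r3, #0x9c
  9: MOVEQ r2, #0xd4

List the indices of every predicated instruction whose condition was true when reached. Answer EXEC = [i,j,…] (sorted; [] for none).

EXEC = [1,2,3,5,6]

0: ✓ CMP  NZCV=1001
1: ✓ MOVMI  r0←0xda
2: ✓ ADDCC  r2←0x48
3: ✓ MOVGT  r5←0xf0
4: ✓ CMP  NZCV=0010
5: ✓ SUBVC  r3←0x31
6: ✓ ADDNE  r0←0x3a
7: ✓ CMP  NZCV=1010
8: · MOVGT
9: · MOVEQ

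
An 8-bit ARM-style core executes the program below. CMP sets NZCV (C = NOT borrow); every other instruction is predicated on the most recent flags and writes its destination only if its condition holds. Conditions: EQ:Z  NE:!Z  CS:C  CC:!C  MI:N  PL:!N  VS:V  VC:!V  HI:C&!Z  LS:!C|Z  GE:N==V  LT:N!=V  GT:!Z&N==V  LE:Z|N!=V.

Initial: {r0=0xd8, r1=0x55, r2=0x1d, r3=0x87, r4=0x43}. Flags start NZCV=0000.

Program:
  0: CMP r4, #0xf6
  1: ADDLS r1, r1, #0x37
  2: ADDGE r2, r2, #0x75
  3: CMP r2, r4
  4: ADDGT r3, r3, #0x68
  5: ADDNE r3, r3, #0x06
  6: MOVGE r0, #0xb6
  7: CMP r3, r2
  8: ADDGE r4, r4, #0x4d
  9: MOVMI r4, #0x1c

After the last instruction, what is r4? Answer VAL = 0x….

[0] flags=0000 → (cmp)
[1] flags=0000 LS?T → r1=0x8c
[2] flags=0000 GE?T → r2=0x92
[3] flags=0011 → (cmp)
[4] flags=0011 GT?F → skip
[5] flags=0011 NE?T → r3=0x8d
[6] flags=0011 GE?F → skip
[7] flags=1000 → (cmp)
[8] flags=1000 GE?F → skip
[9] flags=1000 MI?T → r4=0x1c

VAL = 0x1c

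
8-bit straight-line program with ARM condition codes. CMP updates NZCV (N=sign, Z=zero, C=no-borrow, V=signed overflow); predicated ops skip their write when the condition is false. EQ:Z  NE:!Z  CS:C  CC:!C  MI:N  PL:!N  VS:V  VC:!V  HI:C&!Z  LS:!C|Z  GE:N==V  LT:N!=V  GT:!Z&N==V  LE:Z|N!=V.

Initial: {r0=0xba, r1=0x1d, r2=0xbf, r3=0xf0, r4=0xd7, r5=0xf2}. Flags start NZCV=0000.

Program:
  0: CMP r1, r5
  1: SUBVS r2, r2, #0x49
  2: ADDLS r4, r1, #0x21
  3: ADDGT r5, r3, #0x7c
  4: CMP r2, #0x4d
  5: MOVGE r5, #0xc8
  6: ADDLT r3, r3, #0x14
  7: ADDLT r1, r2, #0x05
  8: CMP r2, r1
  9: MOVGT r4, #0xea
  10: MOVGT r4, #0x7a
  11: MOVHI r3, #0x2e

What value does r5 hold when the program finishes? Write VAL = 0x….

0: ✓ CMP  NZCV=0000
1: · SUBVS
2: ✓ ADDLS  r4←0x3e
3: ✓ ADDGT  r5←0x6c
4: ✓ CMP  NZCV=0011
5: · MOVGE
6: ✓ ADDLT  r3←0x04
7: ✓ ADDLT  r1←0xc4
8: ✓ CMP  NZCV=1000
9: · MOVGT
10: · MOVGT
11: · MOVHI

VAL = 0x6c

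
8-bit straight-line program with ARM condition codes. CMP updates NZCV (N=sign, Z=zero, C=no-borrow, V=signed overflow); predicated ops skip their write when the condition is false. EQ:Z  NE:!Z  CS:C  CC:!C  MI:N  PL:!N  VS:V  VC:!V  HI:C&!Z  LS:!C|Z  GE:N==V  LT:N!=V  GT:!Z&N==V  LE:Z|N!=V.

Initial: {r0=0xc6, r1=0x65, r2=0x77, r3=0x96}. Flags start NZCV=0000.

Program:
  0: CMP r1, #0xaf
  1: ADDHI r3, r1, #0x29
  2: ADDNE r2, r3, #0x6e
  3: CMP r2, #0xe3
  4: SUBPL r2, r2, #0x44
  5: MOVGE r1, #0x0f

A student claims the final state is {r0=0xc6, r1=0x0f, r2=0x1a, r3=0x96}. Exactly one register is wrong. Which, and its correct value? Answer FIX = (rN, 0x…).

FIX = (r2, 0xc0)

[0] flags=1001 → (cmp)
[1] flags=1001 HI?F → skip
[2] flags=1001 NE?T → r2=0x04
[3] flags=0000 → (cmp)
[4] flags=0000 PL?T → r2=0xc0
[5] flags=0000 GE?T → r1=0x0f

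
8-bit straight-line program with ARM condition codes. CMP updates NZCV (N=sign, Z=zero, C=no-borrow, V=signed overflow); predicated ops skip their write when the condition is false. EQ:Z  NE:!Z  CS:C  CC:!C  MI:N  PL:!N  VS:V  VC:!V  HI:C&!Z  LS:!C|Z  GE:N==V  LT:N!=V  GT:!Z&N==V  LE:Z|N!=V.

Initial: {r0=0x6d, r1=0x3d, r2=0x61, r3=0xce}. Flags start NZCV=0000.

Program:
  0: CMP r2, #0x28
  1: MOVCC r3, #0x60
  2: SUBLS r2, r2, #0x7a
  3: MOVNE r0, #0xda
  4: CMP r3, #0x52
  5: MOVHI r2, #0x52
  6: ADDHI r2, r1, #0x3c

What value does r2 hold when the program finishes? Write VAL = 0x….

VAL = 0x79

[0] flags=0010 → (cmp)
[1] flags=0010 CC?F → skip
[2] flags=0010 LS?F → skip
[3] flags=0010 NE?T → r0=0xda
[4] flags=0011 → (cmp)
[5] flags=0011 HI?T → r2=0x52
[6] flags=0011 HI?T → r2=0x79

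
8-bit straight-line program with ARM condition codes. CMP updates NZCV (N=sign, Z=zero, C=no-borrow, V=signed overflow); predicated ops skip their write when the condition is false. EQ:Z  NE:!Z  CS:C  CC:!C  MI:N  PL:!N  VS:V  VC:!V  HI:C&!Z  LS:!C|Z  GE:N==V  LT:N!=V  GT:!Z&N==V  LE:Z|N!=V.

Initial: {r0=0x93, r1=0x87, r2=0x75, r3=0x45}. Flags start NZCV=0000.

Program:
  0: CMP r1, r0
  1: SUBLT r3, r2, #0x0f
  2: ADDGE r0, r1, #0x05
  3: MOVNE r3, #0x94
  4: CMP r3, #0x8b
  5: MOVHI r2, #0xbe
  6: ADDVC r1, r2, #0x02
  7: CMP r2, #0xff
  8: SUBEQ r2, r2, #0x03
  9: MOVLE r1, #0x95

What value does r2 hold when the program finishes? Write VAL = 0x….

0: ✓ CMP  NZCV=1000
1: ✓ SUBLT  r3←0x66
2: · ADDGE
3: ✓ MOVNE  r3←0x94
4: ✓ CMP  NZCV=0010
5: ✓ MOVHI  r2←0xbe
6: ✓ ADDVC  r1←0xc0
7: ✓ CMP  NZCV=1000
8: · SUBEQ
9: ✓ MOVLE  r1←0x95

VAL = 0xbe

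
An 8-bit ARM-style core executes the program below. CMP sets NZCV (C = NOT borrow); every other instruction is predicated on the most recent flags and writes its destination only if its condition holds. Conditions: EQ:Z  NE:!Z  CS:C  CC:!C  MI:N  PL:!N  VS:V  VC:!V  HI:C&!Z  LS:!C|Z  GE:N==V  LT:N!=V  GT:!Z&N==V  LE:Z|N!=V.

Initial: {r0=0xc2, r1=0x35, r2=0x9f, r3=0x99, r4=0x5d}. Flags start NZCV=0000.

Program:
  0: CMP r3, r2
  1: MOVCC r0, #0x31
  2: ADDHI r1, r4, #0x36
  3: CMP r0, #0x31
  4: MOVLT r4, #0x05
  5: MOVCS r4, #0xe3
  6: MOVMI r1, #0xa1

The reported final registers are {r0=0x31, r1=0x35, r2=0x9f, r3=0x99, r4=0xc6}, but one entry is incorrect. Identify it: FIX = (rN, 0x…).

0: ✓ CMP  NZCV=1000
1: ✓ MOVCC  r0←0x31
2: · ADDHI
3: ✓ CMP  NZCV=0110
4: · MOVLT
5: ✓ MOVCS  r4←0xe3
6: · MOVMI

FIX = (r4, 0xe3)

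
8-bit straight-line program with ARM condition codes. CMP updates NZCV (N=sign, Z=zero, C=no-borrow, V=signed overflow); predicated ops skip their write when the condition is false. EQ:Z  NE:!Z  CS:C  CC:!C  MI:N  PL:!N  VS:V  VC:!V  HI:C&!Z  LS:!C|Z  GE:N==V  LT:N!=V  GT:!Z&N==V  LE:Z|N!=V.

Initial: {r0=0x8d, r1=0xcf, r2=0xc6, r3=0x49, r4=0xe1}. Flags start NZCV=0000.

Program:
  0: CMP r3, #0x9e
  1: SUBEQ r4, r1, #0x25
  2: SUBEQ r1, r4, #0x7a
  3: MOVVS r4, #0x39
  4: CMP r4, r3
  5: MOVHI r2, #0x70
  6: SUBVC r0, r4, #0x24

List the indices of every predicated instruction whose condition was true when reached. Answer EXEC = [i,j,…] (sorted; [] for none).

EXEC = [3,6]

0: ✓ CMP  NZCV=1001
1: · SUBEQ
2: · SUBEQ
3: ✓ MOVVS  r4←0x39
4: ✓ CMP  NZCV=1000
5: · MOVHI
6: ✓ SUBVC  r0←0x15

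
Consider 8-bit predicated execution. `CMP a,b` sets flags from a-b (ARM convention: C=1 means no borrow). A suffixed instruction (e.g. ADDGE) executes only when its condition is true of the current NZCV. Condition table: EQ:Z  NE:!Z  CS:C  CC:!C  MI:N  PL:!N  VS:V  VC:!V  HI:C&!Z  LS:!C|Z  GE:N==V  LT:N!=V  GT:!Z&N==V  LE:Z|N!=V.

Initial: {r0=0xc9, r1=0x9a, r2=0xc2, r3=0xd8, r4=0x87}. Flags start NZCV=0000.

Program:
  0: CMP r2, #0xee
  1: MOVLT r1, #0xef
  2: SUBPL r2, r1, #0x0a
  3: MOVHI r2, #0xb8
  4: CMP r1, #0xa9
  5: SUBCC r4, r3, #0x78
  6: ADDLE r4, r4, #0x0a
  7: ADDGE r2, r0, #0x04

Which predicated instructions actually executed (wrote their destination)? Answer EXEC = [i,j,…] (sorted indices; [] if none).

EXEC = [1,7]

[0] flags=1000 → (cmp)
[1] flags=1000 LT?T → r1=0xef
[2] flags=1000 PL?F → skip
[3] flags=1000 HI?F → skip
[4] flags=0010 → (cmp)
[5] flags=0010 CC?F → skip
[6] flags=0010 LE?F → skip
[7] flags=0010 GE?T → r2=0xcd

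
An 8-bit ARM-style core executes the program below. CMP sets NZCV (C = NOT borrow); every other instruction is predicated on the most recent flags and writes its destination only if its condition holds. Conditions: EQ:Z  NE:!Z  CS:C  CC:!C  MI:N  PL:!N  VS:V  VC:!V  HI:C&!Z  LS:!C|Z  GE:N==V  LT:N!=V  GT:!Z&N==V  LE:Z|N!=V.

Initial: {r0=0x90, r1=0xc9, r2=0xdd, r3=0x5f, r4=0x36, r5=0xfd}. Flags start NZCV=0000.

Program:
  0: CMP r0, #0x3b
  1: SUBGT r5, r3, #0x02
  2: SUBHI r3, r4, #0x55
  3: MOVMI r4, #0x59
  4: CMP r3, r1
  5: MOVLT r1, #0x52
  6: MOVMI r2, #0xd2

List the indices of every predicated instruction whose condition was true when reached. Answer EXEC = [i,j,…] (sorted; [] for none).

[0] flags=0011 → (cmp)
[1] flags=0011 GT?F → skip
[2] flags=0011 HI?T → r3=0xe1
[3] flags=0011 MI?F → skip
[4] flags=0010 → (cmp)
[5] flags=0010 LT?F → skip
[6] flags=0010 MI?F → skip

EXEC = [2]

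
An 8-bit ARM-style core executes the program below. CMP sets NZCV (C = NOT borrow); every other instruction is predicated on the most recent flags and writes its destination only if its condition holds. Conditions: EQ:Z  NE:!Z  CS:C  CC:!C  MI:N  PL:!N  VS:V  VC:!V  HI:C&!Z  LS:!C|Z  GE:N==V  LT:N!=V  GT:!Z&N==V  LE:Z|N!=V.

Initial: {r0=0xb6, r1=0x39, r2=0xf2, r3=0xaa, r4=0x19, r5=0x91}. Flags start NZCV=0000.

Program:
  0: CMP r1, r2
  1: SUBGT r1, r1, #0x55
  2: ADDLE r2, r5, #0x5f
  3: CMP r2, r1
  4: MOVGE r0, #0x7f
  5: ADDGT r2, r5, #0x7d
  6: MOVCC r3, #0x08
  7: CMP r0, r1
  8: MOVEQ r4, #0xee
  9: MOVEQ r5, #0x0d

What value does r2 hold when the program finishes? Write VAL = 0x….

0: ✓ CMP  NZCV=0000
1: ✓ SUBGT  r1←0xe4
2: · ADDLE
3: ✓ CMP  NZCV=0010
4: ✓ MOVGE  r0←0x7f
5: ✓ ADDGT  r2←0x0e
6: · MOVCC
7: ✓ CMP  NZCV=1001
8: · MOVEQ
9: · MOVEQ

VAL = 0x0e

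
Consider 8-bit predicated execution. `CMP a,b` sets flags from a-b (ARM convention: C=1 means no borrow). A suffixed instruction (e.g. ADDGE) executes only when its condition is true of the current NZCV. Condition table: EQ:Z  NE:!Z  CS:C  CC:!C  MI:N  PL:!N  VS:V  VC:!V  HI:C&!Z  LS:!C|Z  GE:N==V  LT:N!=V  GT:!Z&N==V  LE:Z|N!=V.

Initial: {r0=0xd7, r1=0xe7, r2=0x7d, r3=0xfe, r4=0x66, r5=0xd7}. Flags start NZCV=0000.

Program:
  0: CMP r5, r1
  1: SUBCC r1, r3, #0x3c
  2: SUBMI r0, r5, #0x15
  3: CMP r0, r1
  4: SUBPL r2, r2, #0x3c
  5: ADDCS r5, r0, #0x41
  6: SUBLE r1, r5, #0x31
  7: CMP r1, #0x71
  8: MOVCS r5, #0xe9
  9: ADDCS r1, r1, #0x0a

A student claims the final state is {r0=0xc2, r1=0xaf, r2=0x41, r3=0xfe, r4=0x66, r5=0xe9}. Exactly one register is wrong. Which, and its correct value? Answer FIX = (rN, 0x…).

[0] flags=1000 → (cmp)
[1] flags=1000 CC?T → r1=0xc2
[2] flags=1000 MI?T → r0=0xc2
[3] flags=0110 → (cmp)
[4] flags=0110 PL?T → r2=0x41
[5] flags=0110 CS?T → r5=0x03
[6] flags=0110 LE?T → r1=0xd2
[7] flags=0011 → (cmp)
[8] flags=0011 CS?T → r5=0xe9
[9] flags=0011 CS?T → r1=0xdc

FIX = (r1, 0xdc)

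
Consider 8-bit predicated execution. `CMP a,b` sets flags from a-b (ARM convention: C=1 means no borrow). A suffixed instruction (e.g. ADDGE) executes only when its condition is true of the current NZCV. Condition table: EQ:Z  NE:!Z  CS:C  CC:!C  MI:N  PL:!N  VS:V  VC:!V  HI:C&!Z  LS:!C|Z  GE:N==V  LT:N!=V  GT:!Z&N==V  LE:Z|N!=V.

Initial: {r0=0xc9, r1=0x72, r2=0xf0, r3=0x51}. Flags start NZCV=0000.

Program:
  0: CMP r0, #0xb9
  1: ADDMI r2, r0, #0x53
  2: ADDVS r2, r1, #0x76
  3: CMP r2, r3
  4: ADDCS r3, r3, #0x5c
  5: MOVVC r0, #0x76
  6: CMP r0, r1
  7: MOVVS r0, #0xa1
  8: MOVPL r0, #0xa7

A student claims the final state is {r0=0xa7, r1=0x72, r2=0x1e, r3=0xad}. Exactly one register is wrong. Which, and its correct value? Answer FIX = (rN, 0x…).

[0] flags=0010 → (cmp)
[1] flags=0010 MI?F → skip
[2] flags=0010 VS?F → skip
[3] flags=1010 → (cmp)
[4] flags=1010 CS?T → r3=0xad
[5] flags=1010 VC?T → r0=0x76
[6] flags=0010 → (cmp)
[7] flags=0010 VS?F → skip
[8] flags=0010 PL?T → r0=0xa7

FIX = (r2, 0xf0)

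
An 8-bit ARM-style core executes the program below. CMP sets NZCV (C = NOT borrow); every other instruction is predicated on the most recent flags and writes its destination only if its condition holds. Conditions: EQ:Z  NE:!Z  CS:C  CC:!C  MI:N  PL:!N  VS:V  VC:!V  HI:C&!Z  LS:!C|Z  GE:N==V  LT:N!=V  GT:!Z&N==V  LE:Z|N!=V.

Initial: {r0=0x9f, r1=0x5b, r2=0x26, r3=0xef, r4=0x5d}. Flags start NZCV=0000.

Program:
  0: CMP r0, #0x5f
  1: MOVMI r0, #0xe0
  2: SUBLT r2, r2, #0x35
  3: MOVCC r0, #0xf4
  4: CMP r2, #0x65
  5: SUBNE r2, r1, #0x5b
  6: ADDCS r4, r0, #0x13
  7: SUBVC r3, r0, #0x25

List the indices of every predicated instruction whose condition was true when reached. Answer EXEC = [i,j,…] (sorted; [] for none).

EXEC = [2,5,6,7]

[0] flags=0011 → (cmp)
[1] flags=0011 MI?F → skip
[2] flags=0011 LT?T → r2=0xf1
[3] flags=0011 CC?F → skip
[4] flags=1010 → (cmp)
[5] flags=1010 NE?T → r2=0x00
[6] flags=1010 CS?T → r4=0xb2
[7] flags=1010 VC?T → r3=0x7a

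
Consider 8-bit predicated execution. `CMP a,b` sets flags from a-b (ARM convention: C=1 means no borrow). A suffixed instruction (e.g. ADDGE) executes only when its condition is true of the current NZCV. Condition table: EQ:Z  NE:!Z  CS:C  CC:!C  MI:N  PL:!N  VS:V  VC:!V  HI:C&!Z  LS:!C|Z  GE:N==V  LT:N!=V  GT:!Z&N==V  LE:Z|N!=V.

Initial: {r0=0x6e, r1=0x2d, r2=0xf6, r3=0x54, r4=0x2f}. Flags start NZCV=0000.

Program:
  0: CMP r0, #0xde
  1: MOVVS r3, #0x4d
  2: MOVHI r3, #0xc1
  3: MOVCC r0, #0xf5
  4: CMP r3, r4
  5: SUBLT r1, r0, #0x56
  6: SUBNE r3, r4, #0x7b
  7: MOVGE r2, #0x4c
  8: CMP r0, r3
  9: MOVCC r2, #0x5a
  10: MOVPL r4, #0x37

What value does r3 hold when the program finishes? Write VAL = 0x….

VAL = 0xb4

[0] flags=1001 → (cmp)
[1] flags=1001 VS?T → r3=0x4d
[2] flags=1001 HI?F → skip
[3] flags=1001 CC?T → r0=0xf5
[4] flags=0010 → (cmp)
[5] flags=0010 LT?F → skip
[6] flags=0010 NE?T → r3=0xb4
[7] flags=0010 GE?T → r2=0x4c
[8] flags=0010 → (cmp)
[9] flags=0010 CC?F → skip
[10] flags=0010 PL?T → r4=0x37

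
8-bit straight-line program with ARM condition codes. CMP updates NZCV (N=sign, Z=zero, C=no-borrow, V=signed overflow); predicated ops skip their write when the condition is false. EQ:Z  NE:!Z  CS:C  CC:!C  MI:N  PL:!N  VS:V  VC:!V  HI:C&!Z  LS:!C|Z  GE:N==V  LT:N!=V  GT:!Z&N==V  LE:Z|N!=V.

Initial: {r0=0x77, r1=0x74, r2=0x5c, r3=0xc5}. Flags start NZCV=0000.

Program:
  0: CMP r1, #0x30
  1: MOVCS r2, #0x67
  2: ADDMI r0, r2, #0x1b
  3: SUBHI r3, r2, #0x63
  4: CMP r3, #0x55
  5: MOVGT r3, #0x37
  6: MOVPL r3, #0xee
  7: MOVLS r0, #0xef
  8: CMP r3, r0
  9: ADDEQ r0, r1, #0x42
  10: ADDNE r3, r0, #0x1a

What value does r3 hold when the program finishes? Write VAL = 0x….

VAL = 0x09

[0] flags=0010 → (cmp)
[1] flags=0010 CS?T → r2=0x67
[2] flags=0010 MI?F → skip
[3] flags=0010 HI?T → r3=0x04
[4] flags=1000 → (cmp)
[5] flags=1000 GT?F → skip
[6] flags=1000 PL?F → skip
[7] flags=1000 LS?T → r0=0xef
[8] flags=0000 → (cmp)
[9] flags=0000 EQ?F → skip
[10] flags=0000 NE?T → r3=0x09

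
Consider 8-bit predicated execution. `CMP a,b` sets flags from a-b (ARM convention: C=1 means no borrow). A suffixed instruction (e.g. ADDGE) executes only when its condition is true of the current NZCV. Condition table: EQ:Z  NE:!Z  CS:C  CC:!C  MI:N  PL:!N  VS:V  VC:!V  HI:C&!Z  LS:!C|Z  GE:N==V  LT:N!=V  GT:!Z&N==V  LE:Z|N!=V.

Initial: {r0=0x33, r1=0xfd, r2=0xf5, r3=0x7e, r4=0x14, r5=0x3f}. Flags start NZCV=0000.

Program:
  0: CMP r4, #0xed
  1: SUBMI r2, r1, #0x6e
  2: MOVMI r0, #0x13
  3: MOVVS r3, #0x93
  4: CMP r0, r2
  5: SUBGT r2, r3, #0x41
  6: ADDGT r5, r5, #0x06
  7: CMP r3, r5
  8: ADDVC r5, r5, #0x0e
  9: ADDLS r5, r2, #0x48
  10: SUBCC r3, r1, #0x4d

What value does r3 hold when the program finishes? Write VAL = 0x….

0: ✓ CMP  NZCV=0000
1: · SUBMI
2: · MOVMI
3: · MOVVS
4: ✓ CMP  NZCV=0000
5: ✓ SUBGT  r2←0x3d
6: ✓ ADDGT  r5←0x45
7: ✓ CMP  NZCV=0010
8: ✓ ADDVC  r5←0x53
9: · ADDLS
10: · SUBCC

VAL = 0x7e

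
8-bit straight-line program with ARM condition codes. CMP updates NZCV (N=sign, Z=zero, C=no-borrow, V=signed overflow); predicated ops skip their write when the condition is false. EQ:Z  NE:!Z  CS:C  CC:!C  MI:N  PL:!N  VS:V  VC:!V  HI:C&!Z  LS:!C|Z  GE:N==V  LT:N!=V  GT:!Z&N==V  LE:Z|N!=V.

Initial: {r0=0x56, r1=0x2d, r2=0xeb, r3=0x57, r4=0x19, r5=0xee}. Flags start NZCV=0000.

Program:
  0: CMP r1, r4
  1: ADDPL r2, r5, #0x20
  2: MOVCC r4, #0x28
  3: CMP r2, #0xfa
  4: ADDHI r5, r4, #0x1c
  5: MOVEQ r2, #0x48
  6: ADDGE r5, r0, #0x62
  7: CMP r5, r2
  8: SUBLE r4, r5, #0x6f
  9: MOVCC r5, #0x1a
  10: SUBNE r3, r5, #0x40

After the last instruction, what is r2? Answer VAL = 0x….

[0] flags=0010 → (cmp)
[1] flags=0010 PL?T → r2=0x0e
[2] flags=0010 CC?F → skip
[3] flags=0000 → (cmp)
[4] flags=0000 HI?F → skip
[5] flags=0000 EQ?F → skip
[6] flags=0000 GE?T → r5=0xb8
[7] flags=1010 → (cmp)
[8] flags=1010 LE?T → r4=0x49
[9] flags=1010 CC?F → skip
[10] flags=1010 NE?T → r3=0x78

VAL = 0x0e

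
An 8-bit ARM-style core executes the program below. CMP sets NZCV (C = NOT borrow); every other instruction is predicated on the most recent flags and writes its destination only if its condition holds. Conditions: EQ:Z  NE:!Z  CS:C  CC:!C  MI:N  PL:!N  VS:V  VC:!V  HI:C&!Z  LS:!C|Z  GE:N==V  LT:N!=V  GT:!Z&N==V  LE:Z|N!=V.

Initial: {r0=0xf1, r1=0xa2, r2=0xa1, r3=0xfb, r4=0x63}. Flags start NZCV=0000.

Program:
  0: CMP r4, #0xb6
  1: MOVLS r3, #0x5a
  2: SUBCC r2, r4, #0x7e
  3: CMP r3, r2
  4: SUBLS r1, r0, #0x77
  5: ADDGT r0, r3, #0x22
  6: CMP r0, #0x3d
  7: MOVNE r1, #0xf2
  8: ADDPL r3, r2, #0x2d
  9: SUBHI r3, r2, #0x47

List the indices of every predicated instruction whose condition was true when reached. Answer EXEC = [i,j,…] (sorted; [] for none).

0: ✓ CMP  NZCV=1001
1: ✓ MOVLS  r3←0x5a
2: ✓ SUBCC  r2←0xe5
3: ✓ CMP  NZCV=0000
4: ✓ SUBLS  r1←0x7a
5: ✓ ADDGT  r0←0x7c
6: ✓ CMP  NZCV=0010
7: ✓ MOVNE  r1←0xf2
8: ✓ ADDPL  r3←0x12
9: ✓ SUBHI  r3←0x9e

EXEC = [1,2,4,5,7,8,9]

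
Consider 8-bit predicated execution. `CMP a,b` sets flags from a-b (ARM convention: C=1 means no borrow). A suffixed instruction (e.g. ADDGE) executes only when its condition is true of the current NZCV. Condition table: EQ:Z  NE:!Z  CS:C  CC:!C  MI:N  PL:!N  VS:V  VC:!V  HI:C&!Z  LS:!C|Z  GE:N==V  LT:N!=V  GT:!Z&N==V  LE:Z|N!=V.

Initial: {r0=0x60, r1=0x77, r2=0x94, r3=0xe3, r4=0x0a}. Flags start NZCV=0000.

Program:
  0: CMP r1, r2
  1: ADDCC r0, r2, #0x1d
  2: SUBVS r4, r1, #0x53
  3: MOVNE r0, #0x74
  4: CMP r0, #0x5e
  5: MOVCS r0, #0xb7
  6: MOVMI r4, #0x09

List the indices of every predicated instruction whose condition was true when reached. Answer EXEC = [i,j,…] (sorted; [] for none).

0: ✓ CMP  NZCV=1001
1: ✓ ADDCC  r0←0xb1
2: ✓ SUBVS  r4←0x24
3: ✓ MOVNE  r0←0x74
4: ✓ CMP  NZCV=0010
5: ✓ MOVCS  r0←0xb7
6: · MOVMI

EXEC = [1,2,3,5]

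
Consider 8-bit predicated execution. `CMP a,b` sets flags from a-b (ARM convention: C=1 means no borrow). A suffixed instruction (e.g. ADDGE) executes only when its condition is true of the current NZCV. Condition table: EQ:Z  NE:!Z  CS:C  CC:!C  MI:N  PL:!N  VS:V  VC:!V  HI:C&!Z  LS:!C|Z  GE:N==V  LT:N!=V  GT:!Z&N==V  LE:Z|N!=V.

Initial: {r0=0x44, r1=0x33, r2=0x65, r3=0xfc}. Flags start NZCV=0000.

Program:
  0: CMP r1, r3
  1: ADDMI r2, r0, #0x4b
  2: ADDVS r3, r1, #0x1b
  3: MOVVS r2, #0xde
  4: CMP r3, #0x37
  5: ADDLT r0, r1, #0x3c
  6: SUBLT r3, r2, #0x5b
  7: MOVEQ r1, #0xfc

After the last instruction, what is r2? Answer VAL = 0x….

VAL = 0x65

0: ✓ CMP  NZCV=0000
1: · ADDMI
2: · ADDVS
3: · MOVVS
4: ✓ CMP  NZCV=1010
5: ✓ ADDLT  r0←0x6f
6: ✓ SUBLT  r3←0x0a
7: · MOVEQ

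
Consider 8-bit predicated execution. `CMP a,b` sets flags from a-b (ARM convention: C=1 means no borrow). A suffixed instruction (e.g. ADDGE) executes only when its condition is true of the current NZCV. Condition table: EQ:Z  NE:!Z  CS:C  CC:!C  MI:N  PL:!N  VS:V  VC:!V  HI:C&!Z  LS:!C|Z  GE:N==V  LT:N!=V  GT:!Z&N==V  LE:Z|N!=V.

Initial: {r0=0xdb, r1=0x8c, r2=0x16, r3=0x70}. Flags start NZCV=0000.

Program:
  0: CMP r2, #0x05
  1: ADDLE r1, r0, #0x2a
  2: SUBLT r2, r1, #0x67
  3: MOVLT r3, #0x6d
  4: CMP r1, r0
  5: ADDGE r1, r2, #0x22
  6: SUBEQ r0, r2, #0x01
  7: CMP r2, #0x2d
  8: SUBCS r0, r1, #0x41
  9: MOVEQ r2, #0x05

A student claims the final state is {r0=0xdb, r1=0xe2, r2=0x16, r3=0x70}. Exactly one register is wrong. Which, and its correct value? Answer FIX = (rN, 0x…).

FIX = (r1, 0x8c)

0: ✓ CMP  NZCV=0010
1: · ADDLE
2: · SUBLT
3: · MOVLT
4: ✓ CMP  NZCV=1000
5: · ADDGE
6: · SUBEQ
7: ✓ CMP  NZCV=1000
8: · SUBCS
9: · MOVEQ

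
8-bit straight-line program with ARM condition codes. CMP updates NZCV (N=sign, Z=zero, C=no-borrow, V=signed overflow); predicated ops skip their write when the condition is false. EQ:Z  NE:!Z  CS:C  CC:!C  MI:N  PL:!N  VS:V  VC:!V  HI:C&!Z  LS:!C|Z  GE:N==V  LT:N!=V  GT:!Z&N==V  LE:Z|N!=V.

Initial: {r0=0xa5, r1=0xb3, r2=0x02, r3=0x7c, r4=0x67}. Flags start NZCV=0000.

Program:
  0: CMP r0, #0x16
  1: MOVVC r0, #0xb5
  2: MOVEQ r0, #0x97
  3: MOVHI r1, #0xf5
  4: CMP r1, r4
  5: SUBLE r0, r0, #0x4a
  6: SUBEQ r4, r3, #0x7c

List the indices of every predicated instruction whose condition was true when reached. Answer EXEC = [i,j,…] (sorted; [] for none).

EXEC = [1,3,5]

0: ✓ CMP  NZCV=1010
1: ✓ MOVVC  r0←0xb5
2: · MOVEQ
3: ✓ MOVHI  r1←0xf5
4: ✓ CMP  NZCV=1010
5: ✓ SUBLE  r0←0x6b
6: · SUBEQ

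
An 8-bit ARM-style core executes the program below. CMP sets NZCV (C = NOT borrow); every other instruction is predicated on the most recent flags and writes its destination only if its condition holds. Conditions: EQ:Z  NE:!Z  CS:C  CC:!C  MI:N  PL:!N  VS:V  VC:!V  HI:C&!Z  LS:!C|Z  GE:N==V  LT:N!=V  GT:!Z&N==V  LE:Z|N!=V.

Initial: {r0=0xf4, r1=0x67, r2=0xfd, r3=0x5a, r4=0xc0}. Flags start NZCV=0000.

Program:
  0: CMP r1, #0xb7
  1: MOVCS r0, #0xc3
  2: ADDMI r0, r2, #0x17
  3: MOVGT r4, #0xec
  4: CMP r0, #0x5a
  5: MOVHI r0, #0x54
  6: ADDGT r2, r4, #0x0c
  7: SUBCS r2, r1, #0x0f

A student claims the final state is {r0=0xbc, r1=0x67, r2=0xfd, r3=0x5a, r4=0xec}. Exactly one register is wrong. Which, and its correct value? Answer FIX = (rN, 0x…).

FIX = (r0, 0x14)

[0] flags=1001 → (cmp)
[1] flags=1001 CS?F → skip
[2] flags=1001 MI?T → r0=0x14
[3] flags=1001 GT?T → r4=0xec
[4] flags=1000 → (cmp)
[5] flags=1000 HI?F → skip
[6] flags=1000 GT?F → skip
[7] flags=1000 CS?F → skip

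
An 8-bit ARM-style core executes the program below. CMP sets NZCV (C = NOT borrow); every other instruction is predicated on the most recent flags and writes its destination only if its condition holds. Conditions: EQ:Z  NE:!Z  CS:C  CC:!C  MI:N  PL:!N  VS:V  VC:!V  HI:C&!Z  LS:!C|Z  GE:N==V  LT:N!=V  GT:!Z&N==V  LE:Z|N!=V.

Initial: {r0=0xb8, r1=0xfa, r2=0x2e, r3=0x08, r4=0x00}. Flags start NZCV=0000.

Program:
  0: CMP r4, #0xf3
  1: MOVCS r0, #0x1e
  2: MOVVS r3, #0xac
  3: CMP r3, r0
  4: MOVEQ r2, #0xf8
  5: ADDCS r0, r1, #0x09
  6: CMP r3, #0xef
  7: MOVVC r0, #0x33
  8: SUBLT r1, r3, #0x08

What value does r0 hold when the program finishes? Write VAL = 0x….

VAL = 0x33

[0] flags=0000 → (cmp)
[1] flags=0000 CS?F → skip
[2] flags=0000 VS?F → skip
[3] flags=0000 → (cmp)
[4] flags=0000 EQ?F → skip
[5] flags=0000 CS?F → skip
[6] flags=0000 → (cmp)
[7] flags=0000 VC?T → r0=0x33
[8] flags=0000 LT?F → skip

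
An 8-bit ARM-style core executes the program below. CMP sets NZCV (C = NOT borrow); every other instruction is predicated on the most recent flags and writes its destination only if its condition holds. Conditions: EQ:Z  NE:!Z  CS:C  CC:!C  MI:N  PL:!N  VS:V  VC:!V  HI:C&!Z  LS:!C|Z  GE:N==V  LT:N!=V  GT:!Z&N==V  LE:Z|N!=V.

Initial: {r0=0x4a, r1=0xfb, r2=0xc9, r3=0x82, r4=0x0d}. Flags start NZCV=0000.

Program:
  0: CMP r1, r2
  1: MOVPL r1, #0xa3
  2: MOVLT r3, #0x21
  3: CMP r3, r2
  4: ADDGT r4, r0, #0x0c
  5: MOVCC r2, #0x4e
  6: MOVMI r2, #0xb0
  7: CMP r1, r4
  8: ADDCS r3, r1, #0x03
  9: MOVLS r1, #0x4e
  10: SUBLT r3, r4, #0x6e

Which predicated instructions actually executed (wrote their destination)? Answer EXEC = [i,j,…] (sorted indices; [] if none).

EXEC = [1,5,6,8,10]

[0] flags=0010 → (cmp)
[1] flags=0010 PL?T → r1=0xa3
[2] flags=0010 LT?F → skip
[3] flags=1000 → (cmp)
[4] flags=1000 GT?F → skip
[5] flags=1000 CC?T → r2=0x4e
[6] flags=1000 MI?T → r2=0xb0
[7] flags=1010 → (cmp)
[8] flags=1010 CS?T → r3=0xa6
[9] flags=1010 LS?F → skip
[10] flags=1010 LT?T → r3=0x9f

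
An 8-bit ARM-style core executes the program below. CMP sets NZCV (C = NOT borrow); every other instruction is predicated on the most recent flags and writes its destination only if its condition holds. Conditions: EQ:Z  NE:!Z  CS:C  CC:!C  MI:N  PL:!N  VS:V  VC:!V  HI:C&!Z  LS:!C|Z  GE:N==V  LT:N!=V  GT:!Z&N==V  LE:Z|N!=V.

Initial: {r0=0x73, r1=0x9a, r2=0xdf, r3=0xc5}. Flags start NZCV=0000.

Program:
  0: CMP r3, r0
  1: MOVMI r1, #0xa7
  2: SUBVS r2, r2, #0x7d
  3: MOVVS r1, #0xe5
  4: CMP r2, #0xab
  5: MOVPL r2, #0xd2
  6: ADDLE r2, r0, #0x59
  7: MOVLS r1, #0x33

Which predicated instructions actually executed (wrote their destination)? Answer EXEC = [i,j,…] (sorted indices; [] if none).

[0] flags=0011 → (cmp)
[1] flags=0011 MI?F → skip
[2] flags=0011 VS?T → r2=0x62
[3] flags=0011 VS?T → r1=0xe5
[4] flags=1001 → (cmp)
[5] flags=1001 PL?F → skip
[6] flags=1001 LE?F → skip
[7] flags=1001 LS?T → r1=0x33

EXEC = [2,3,7]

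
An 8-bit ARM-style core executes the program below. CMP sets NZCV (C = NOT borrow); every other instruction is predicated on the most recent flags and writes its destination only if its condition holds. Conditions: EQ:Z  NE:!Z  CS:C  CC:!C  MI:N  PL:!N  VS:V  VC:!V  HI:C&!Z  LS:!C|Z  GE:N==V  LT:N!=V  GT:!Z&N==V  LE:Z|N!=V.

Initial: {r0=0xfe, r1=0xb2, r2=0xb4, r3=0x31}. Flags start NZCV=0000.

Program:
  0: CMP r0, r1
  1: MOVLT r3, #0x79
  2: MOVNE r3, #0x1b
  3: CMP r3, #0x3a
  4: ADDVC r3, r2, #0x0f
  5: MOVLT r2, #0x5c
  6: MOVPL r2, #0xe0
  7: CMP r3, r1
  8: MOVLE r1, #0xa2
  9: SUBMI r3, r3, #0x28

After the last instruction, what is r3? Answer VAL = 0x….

VAL = 0xc3

0: ✓ CMP  NZCV=0010
1: · MOVLT
2: ✓ MOVNE  r3←0x1b
3: ✓ CMP  NZCV=1000
4: ✓ ADDVC  r3←0xc3
5: ✓ MOVLT  r2←0x5c
6: · MOVPL
7: ✓ CMP  NZCV=0010
8: · MOVLE
9: · SUBMI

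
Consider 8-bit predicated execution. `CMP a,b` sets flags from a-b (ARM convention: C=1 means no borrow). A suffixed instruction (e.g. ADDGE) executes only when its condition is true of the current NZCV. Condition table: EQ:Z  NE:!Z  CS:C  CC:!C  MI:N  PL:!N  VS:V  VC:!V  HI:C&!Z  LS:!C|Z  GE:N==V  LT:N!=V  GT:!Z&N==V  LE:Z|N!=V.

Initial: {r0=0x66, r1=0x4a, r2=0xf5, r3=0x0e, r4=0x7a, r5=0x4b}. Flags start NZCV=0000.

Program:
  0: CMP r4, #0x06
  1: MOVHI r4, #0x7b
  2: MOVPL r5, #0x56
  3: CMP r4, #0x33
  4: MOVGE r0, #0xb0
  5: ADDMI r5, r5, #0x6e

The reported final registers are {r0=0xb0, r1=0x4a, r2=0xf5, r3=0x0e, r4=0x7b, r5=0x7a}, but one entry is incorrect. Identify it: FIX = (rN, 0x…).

0: ✓ CMP  NZCV=0010
1: ✓ MOVHI  r4←0x7b
2: ✓ MOVPL  r5←0x56
3: ✓ CMP  NZCV=0010
4: ✓ MOVGE  r0←0xb0
5: · ADDMI

FIX = (r5, 0x56)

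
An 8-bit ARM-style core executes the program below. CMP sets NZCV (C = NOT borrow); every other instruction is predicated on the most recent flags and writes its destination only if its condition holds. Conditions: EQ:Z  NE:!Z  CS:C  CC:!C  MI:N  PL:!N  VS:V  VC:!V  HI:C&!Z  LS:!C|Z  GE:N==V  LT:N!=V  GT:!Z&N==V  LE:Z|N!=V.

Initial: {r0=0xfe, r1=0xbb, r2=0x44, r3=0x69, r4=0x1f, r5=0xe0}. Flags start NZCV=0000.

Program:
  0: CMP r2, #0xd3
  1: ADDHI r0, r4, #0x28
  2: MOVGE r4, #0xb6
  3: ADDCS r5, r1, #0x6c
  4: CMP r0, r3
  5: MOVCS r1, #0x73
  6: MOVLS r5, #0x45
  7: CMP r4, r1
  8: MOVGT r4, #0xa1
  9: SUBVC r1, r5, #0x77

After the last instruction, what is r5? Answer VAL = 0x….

VAL = 0xe0

0: ✓ CMP  NZCV=0000
1: · ADDHI
2: ✓ MOVGE  r4←0xb6
3: · ADDCS
4: ✓ CMP  NZCV=1010
5: ✓ MOVCS  r1←0x73
6: · MOVLS
7: ✓ CMP  NZCV=0011
8: · MOVGT
9: · SUBVC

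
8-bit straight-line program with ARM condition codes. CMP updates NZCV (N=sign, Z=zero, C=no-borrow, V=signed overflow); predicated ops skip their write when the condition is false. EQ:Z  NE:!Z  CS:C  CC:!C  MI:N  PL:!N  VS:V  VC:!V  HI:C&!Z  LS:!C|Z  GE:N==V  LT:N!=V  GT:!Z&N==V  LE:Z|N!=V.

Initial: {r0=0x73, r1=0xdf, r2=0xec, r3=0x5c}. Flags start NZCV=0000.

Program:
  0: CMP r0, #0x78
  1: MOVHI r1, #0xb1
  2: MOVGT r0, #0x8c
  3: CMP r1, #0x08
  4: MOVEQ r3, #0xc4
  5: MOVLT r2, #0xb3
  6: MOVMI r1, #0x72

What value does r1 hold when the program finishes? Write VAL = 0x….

0: ✓ CMP  NZCV=1000
1: · MOVHI
2: · MOVGT
3: ✓ CMP  NZCV=1010
4: · MOVEQ
5: ✓ MOVLT  r2←0xb3
6: ✓ MOVMI  r1←0x72

VAL = 0x72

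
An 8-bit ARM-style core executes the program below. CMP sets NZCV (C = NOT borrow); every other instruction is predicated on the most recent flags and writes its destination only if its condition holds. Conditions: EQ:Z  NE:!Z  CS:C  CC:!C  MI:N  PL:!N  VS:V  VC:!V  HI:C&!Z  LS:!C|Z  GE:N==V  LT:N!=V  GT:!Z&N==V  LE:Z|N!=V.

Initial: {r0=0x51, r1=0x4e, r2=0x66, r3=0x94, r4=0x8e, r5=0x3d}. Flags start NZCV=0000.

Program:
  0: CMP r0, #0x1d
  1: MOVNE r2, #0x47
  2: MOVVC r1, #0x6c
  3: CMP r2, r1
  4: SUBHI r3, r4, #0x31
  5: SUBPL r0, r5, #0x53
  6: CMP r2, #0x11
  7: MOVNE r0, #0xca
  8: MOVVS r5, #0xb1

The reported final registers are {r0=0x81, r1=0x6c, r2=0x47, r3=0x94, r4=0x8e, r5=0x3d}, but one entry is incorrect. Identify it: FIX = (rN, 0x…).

FIX = (r0, 0xca)

[0] flags=0010 → (cmp)
[1] flags=0010 NE?T → r2=0x47
[2] flags=0010 VC?T → r1=0x6c
[3] flags=1000 → (cmp)
[4] flags=1000 HI?F → skip
[5] flags=1000 PL?F → skip
[6] flags=0010 → (cmp)
[7] flags=0010 NE?T → r0=0xca
[8] flags=0010 VS?F → skip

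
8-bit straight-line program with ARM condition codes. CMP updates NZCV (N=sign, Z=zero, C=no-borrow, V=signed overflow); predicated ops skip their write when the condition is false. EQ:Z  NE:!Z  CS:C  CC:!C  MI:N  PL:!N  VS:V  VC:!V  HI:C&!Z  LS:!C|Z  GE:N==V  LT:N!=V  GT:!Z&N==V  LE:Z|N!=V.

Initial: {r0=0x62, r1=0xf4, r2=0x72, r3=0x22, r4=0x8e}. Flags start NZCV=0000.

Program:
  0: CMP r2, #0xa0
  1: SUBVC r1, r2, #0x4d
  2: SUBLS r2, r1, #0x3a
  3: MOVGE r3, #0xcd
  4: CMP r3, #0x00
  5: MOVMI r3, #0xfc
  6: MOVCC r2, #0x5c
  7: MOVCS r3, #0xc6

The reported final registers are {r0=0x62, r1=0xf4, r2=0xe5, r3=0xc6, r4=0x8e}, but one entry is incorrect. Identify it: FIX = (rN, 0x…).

FIX = (r2, 0xba)

0: ✓ CMP  NZCV=1001
1: · SUBVC
2: ✓ SUBLS  r2←0xba
3: ✓ MOVGE  r3←0xcd
4: ✓ CMP  NZCV=1010
5: ✓ MOVMI  r3←0xfc
6: · MOVCC
7: ✓ MOVCS  r3←0xc6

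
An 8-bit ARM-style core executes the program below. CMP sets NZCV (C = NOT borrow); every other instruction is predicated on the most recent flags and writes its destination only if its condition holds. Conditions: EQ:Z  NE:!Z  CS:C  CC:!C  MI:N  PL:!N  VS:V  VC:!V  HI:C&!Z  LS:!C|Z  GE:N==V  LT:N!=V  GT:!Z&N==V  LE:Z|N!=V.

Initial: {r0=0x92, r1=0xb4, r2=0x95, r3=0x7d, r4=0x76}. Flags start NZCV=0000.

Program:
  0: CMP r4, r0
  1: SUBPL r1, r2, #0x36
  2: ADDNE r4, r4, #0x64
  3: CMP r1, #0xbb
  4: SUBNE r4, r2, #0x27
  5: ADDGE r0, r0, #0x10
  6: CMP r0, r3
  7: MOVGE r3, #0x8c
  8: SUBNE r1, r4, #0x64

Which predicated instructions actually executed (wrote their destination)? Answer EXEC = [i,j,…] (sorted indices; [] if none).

EXEC = [2,4,8]

[0] flags=1001 → (cmp)
[1] flags=1001 PL?F → skip
[2] flags=1001 NE?T → r4=0xda
[3] flags=1000 → (cmp)
[4] flags=1000 NE?T → r4=0x6e
[5] flags=1000 GE?F → skip
[6] flags=0011 → (cmp)
[7] flags=0011 GE?F → skip
[8] flags=0011 NE?T → r1=0x0a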